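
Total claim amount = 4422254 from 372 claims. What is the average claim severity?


severity = total / number
= 4422254 / 372
= 11887.7796


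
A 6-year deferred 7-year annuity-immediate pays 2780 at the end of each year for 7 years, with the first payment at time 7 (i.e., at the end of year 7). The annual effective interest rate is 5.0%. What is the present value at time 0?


PV at time 6 of the 7-year annuity-immediate:
a_n = 2780 * (1-(1+0.05)^(-7))/0.05 = 16086.118
Discount back 6 years to time 0:
PV = 16086.118 * (1+0.05)^(-6)
= 16086.118 * 0.746215
= 12003.709


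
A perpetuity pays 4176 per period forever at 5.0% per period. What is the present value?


PV = PMT / i
= 4176 / 0.05
= 83520.0


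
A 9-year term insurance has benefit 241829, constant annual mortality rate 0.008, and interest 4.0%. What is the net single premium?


NSP = benefit * sum_{k=0}^{n-1} k_p_x * q * v^(k+1)
With constant q=0.008, v=0.961538
Sum = 0.057735
NSP = 241829 * 0.057735
= 13962.0218


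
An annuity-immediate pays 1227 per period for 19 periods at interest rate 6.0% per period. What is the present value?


PV = PMT * (1 - (1+i)^(-n)) / i
= 1227 * (1 - (1+0.06)^(-19)) / 0.06
= 1227 * (1 - 0.330513) / 0.06
= 1227 * 11.158116
= 13691.0089


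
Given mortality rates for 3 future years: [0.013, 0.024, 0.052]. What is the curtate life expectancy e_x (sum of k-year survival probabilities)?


e_x = sum_{k=1}^{n} k_p_x
k_p_x values:
  1_p_x = 0.987
  2_p_x = 0.963312
  3_p_x = 0.91322
e_x = 2.8635


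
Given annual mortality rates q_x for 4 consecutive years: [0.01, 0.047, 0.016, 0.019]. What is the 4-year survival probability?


p_k = 1 - q_k for each year
Survival = product of (1 - q_k)
= 0.99 * 0.953 * 0.984 * 0.981
= 0.9107


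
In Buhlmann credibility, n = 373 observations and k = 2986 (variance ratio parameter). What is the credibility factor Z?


Z = n / (n + k)
= 373 / (373 + 2986)
= 373 / 3359
= 0.111


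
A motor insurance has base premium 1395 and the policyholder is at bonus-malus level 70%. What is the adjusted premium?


adjusted = base * BM_level / 100
= 1395 * 70 / 100
= 1395 * 0.7
= 976.5


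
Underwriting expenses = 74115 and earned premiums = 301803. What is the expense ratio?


Expense ratio = expenses / premiums
= 74115 / 301803
= 0.2456


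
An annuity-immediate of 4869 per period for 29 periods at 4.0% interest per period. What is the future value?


FV = PMT * ((1+i)^n - 1) / i
= 4869 * ((1.04)^29 - 1) / 0.04
= 4869 * (3.118651 - 1) / 0.04
= 257892.848


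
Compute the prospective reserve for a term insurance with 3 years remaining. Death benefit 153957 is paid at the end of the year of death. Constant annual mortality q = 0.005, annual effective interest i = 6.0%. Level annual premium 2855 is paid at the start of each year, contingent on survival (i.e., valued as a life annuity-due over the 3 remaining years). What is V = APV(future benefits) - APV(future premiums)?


v = 1/(1+i) = 0.943396
APV(future benefits) per unit = sum_{k=0}^{2} k_p_x * q * v^(k+1) = 0.013301
APV(future benefits) = 153957 * 0.013301 = 2047.7719
Life annuity-due factor ä_{x:3} = sum_{k=0}^{2} k_p_x * v^k = 2.819798
APV(future premiums) = 2855 * 2.819798 = 8050.5232
V = 2047.7719 - 8050.5232
= -6002.7513


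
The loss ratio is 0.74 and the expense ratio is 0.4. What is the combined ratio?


Combined ratio = loss ratio + expense ratio
= 0.74 + 0.4
= 1.14


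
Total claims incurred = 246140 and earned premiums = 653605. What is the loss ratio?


Loss ratio = claims / premiums
= 246140 / 653605
= 0.3766


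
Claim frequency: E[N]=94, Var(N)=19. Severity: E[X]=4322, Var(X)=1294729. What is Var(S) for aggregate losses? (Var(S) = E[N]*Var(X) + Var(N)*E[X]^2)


Var(S) = E[N]*Var(X) + Var(N)*E[X]^2
= 94*1294729 + 19*4322^2
= 121704526 + 354913996
= 4.7662e+08


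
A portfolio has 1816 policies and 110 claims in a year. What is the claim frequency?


frequency = claims / policies
= 110 / 1816
= 0.0606


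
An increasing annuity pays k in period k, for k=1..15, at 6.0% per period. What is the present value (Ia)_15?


(Ia)_n = sum_{k=1}^{n} k * v^k, v = 1/(1+i)
v = 0.943396
Sum computed term by term:
(Ia)_15 = 67.2668


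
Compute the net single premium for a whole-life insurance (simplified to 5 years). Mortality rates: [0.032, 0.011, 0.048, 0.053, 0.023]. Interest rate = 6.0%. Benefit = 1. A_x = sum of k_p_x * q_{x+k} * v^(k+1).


v = 0.943396
Year 0: k_p_x=1.0, q=0.032, term=0.030189
Year 1: k_p_x=0.968, q=0.011, term=0.009477
Year 2: k_p_x=0.957352, q=0.048, term=0.038583
Year 3: k_p_x=0.911399, q=0.053, term=0.038261
Year 4: k_p_x=0.863095, q=0.023, term=0.014834
A_x = 0.1313


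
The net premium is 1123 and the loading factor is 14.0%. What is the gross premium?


Gross = net * (1 + loading)
= 1123 * (1 + 0.14)
= 1123 * 1.14
= 1280.22


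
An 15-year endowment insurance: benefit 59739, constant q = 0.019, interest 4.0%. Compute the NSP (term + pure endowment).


Term component = 11226.8387
Pure endowment = 15_p_x * v^15 * benefit = 0.749955 * 0.555265 * 59739 = 24876.7115
NSP = 36103.5502


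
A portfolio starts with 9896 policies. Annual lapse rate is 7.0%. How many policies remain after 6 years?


remaining = initial * (1 - lapse)^years
= 9896 * (1 - 0.07)^6
= 9896 * 0.64699
= 6402.6149


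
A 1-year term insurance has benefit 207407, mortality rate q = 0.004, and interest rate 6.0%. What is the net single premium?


NSP = benefit * q * v
v = 1/(1+i) = 0.943396
NSP = 207407 * 0.004 * 0.943396
= 782.6679


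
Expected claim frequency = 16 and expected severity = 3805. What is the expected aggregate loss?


E[S] = E[N] * E[X]
= 16 * 3805
= 60880


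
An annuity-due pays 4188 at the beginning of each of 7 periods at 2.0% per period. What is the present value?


PV_due = PMT * (1-(1+i)^(-n))/i * (1+i)
PV_immediate = 27104.6986
PV_due = 27104.6986 * 1.02
= 27646.7926


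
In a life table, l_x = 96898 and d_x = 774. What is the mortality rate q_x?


q_x = d_x / l_x
= 774 / 96898
= 0.008


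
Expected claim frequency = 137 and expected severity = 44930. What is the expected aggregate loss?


E[S] = E[N] * E[X]
= 137 * 44930
= 6.1554e+06


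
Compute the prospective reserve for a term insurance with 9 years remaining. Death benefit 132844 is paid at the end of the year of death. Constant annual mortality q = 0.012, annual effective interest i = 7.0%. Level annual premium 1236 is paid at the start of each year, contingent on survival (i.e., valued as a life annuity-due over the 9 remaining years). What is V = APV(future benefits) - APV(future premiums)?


v = 1/(1+i) = 0.934579
APV(future benefits) per unit = sum_{k=0}^{8} k_p_x * q * v^(k+1) = 0.074937
APV(future benefits) = 132844 * 0.074937 = 9954.9191
Life annuity-due factor ä_{x:9} = sum_{k=0}^{8} k_p_x * v^k = 6.681875
APV(future premiums) = 1236 * 6.681875 = 8258.7971
V = 9954.9191 - 8258.7971
= 1696.1221


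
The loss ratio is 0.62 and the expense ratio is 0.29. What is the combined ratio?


Combined ratio = loss ratio + expense ratio
= 0.62 + 0.29
= 0.91


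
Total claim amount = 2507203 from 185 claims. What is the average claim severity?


severity = total / number
= 2507203 / 185
= 13552.4486


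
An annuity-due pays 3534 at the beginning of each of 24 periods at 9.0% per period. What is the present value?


PV_due = PMT * (1-(1+i)^(-n))/i * (1+i)
PV_immediate = 34303.166
PV_due = 34303.166 * 1.09
= 37390.4509


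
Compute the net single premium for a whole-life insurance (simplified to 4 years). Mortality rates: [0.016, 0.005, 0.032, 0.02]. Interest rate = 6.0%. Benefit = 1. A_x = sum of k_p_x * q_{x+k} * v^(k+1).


v = 0.943396
Year 0: k_p_x=1.0, q=0.016, term=0.015094
Year 1: k_p_x=0.984, q=0.005, term=0.004379
Year 2: k_p_x=0.97908, q=0.032, term=0.026306
Year 3: k_p_x=0.947749, q=0.02, term=0.015014
A_x = 0.0608


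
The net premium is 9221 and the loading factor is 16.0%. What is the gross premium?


Gross = net * (1 + loading)
= 9221 * (1 + 0.16)
= 9221 * 1.16
= 10696.36


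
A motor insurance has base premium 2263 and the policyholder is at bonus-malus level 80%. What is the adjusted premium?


adjusted = base * BM_level / 100
= 2263 * 80 / 100
= 2263 * 0.8
= 1810.4


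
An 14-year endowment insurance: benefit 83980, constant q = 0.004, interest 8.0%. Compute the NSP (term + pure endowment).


Term component = 2711.8218
Pure endowment = 14_p_x * v^14 * benefit = 0.945433 * 0.340461 * 83980 = 27031.7419
NSP = 29743.5637


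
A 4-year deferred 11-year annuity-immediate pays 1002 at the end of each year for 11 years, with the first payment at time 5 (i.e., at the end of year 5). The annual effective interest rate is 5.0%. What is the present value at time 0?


PV at time 4 of the 11-year annuity-immediate:
a_n = 1002 * (1-(1+0.05)^(-11))/0.05 = 8323.027
Discount back 4 years to time 0:
PV = 8323.027 * (1+0.05)^(-4)
= 8323.027 * 0.822702
= 6847.3749


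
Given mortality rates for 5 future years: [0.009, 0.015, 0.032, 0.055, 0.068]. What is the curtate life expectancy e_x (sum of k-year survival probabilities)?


e_x = sum_{k=1}^{n} k_p_x
k_p_x values:
  1_p_x = 0.991
  2_p_x = 0.976135
  3_p_x = 0.944899
  4_p_x = 0.892929
  5_p_x = 0.83221
e_x = 4.6372


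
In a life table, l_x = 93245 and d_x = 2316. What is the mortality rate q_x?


q_x = d_x / l_x
= 2316 / 93245
= 0.0248


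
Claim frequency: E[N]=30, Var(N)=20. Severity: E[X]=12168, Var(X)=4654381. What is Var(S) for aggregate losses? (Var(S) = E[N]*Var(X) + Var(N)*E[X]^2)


Var(S) = E[N]*Var(X) + Var(N)*E[X]^2
= 30*4654381 + 20*12168^2
= 139631430 + 2961204480
= 3.1008e+09


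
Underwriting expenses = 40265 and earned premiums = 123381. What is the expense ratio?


Expense ratio = expenses / premiums
= 40265 / 123381
= 0.3263


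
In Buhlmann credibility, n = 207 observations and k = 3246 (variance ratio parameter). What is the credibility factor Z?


Z = n / (n + k)
= 207 / (207 + 3246)
= 207 / 3453
= 0.0599


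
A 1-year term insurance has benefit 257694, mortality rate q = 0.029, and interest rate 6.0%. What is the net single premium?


NSP = benefit * q * v
v = 1/(1+i) = 0.943396
NSP = 257694 * 0.029 * 0.943396
= 7050.1189


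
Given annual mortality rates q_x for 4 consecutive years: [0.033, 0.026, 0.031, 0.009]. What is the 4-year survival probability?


p_k = 1 - q_k for each year
Survival = product of (1 - q_k)
= 0.967 * 0.974 * 0.969 * 0.991
= 0.9044


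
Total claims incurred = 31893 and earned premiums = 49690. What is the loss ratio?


Loss ratio = claims / premiums
= 31893 / 49690
= 0.6418


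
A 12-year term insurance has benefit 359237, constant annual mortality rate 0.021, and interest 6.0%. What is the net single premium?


NSP = benefit * sum_{k=0}^{n-1} k_p_x * q * v^(k+1)
With constant q=0.021, v=0.943396
Sum = 0.159384
NSP = 359237 * 0.159384
= 57256.7725


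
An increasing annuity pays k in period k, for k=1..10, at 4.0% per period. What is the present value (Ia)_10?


(Ia)_n = sum_{k=1}^{n} k * v^k, v = 1/(1+i)
v = 0.961538
Sum computed term by term:
(Ia)_10 = 41.9922


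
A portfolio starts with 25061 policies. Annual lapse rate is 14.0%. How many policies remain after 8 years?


remaining = initial * (1 - lapse)^years
= 25061 * (1 - 0.14)^8
= 25061 * 0.299218
= 7498.7005


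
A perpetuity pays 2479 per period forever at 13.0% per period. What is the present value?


PV = PMT / i
= 2479 / 0.13
= 19069.2308


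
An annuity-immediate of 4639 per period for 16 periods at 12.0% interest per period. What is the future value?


FV = PMT * ((1+i)^n - 1) / i
= 4639 * ((1.12)^16 - 1) / 0.12
= 4639 * (6.130394 - 1) / 0.12
= 198332.4679


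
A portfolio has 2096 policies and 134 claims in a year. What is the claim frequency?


frequency = claims / policies
= 134 / 2096
= 0.0639


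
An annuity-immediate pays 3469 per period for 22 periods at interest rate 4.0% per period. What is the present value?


PV = PMT * (1 - (1+i)^(-n)) / i
= 3469 * (1 - (1+0.04)^(-22)) / 0.04
= 3469 * (1 - 0.421955) / 0.04
= 3469 * 14.451115
= 50130.9191


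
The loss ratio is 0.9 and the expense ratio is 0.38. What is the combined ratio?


Combined ratio = loss ratio + expense ratio
= 0.9 + 0.38
= 1.28


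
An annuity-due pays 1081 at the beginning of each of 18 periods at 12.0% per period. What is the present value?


PV_due = PMT * (1-(1+i)^(-n))/i * (1+i)
PV_immediate = 7836.8934
PV_due = 7836.8934 * 1.12
= 8777.3206


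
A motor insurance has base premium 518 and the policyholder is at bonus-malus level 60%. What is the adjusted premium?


adjusted = base * BM_level / 100
= 518 * 60 / 100
= 518 * 0.6
= 310.8


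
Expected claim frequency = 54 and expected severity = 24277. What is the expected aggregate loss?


E[S] = E[N] * E[X]
= 54 * 24277
= 1.3110e+06


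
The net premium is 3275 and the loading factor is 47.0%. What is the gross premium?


Gross = net * (1 + loading)
= 3275 * (1 + 0.47)
= 3275 * 1.47
= 4814.25


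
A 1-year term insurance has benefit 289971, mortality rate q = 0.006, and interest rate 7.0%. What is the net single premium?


NSP = benefit * q * v
v = 1/(1+i) = 0.934579
NSP = 289971 * 0.006 * 0.934579
= 1626.0056


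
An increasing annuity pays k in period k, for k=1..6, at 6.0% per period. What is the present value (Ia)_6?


(Ia)_n = sum_{k=1}^{n} k * v^k, v = 1/(1+i)
v = 0.943396
Sum computed term by term:
(Ia)_6 = 16.3767


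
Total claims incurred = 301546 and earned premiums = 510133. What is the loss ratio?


Loss ratio = claims / premiums
= 301546 / 510133
= 0.5911


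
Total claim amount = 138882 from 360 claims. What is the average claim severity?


severity = total / number
= 138882 / 360
= 385.7833


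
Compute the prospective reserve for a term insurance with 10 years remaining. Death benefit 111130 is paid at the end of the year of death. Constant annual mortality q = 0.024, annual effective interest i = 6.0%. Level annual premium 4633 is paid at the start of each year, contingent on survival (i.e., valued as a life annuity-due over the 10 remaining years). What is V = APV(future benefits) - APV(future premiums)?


v = 1/(1+i) = 0.943396
APV(future benefits) per unit = sum_{k=0}^{9} k_p_x * q * v^(k+1) = 0.160581
APV(future benefits) = 111130 * 0.160581 = 17845.4104
Life annuity-due factor ä_{x:10} = sum_{k=0}^{9} k_p_x * v^k = 7.092345
APV(future premiums) = 4633 * 7.092345 = 32858.834
V = 17845.4104 - 32858.834
= -15013.4236


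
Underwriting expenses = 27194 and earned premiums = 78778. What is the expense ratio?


Expense ratio = expenses / premiums
= 27194 / 78778
= 0.3452


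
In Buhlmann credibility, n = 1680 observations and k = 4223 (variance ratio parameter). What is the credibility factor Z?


Z = n / (n + k)
= 1680 / (1680 + 4223)
= 1680 / 5903
= 0.2846


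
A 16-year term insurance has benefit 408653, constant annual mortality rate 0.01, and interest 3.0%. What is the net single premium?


NSP = benefit * sum_{k=0}^{n-1} k_p_x * q * v^(k+1)
With constant q=0.01, v=0.970874
Sum = 0.11735
NSP = 408653 * 0.11735
= 47955.3955


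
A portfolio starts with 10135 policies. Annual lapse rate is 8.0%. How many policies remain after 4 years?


remaining = initial * (1 - lapse)^years
= 10135 * (1 - 0.08)^4
= 10135 * 0.716393
= 7260.6426


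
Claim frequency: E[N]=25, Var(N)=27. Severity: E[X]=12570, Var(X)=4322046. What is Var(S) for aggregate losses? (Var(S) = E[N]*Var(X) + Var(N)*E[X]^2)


Var(S) = E[N]*Var(X) + Var(N)*E[X]^2
= 25*4322046 + 27*12570^2
= 108051150 + 4266132300
= 4.3742e+09


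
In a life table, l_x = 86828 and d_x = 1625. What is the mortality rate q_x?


q_x = d_x / l_x
= 1625 / 86828
= 0.0187


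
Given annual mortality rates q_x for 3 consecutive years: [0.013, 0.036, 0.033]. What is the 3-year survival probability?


p_k = 1 - q_k for each year
Survival = product of (1 - q_k)
= 0.987 * 0.964 * 0.967
= 0.9201


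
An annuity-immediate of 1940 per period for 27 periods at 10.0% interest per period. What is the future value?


FV = PMT * ((1+i)^n - 1) / i
= 1940 * ((1.1)^27 - 1) / 0.1
= 1940 * (13.109994 - 1) / 0.1
= 234933.8873


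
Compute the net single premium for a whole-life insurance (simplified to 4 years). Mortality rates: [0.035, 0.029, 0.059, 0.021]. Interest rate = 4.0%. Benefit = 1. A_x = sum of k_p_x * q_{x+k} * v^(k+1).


v = 0.961538
Year 0: k_p_x=1.0, q=0.035, term=0.033654
Year 1: k_p_x=0.965, q=0.029, term=0.025874
Year 2: k_p_x=0.937015, q=0.059, term=0.049147
Year 3: k_p_x=0.881731, q=0.021, term=0.015828
A_x = 0.1245


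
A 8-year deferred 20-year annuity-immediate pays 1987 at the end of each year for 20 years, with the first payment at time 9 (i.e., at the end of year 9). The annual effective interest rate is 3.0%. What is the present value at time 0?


PV at time 8 of the 20-year annuity-immediate:
a_n = 1987 * (1-(1+0.03)^(-20))/0.03 = 29561.5425
Discount back 8 years to time 0:
PV = 29561.5425 * (1+0.03)^(-8)
= 29561.5425 * 0.789409
= 23336.1547


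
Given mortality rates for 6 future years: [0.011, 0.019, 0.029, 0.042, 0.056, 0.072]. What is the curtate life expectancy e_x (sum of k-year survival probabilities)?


e_x = sum_{k=1}^{n} k_p_x
k_p_x values:
  1_p_x = 0.989
  2_p_x = 0.970209
  3_p_x = 0.942073
  4_p_x = 0.902506
  5_p_x = 0.851966
  6_p_x = 0.790624
e_x = 5.4464


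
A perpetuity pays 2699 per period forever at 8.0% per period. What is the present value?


PV = PMT / i
= 2699 / 0.08
= 33737.5


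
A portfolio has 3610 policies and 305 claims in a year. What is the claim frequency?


frequency = claims / policies
= 305 / 3610
= 0.0845


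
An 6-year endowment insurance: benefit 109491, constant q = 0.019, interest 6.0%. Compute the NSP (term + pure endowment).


Term component = 9787.6303
Pure endowment = 6_p_x * v^6 * benefit = 0.89128 * 0.704961 * 109491 = 68795.0634
NSP = 78582.6937


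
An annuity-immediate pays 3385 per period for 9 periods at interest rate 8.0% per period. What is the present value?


PV = PMT * (1 - (1+i)^(-n)) / i
= 3385 * (1 - (1+0.08)^(-9)) / 0.08
= 3385 * (1 - 0.500249) / 0.08
= 3385 * 6.246888
= 21145.7156


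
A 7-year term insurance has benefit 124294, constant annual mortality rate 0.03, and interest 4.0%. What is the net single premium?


NSP = benefit * sum_{k=0}^{n-1} k_p_x * q * v^(k+1)
With constant q=0.03, v=0.961538
Sum = 0.165428
NSP = 124294 * 0.165428
= 20561.7492


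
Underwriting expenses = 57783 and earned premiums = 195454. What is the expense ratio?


Expense ratio = expenses / premiums
= 57783 / 195454
= 0.2956


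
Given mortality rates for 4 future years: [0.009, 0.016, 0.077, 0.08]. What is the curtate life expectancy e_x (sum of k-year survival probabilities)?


e_x = sum_{k=1}^{n} k_p_x
k_p_x values:
  1_p_x = 0.991
  2_p_x = 0.975144
  3_p_x = 0.900058
  4_p_x = 0.828053
e_x = 3.6943


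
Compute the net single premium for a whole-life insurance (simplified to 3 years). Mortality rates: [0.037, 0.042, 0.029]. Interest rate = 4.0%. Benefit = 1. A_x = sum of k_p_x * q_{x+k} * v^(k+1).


v = 0.961538
Year 0: k_p_x=1.0, q=0.037, term=0.035577
Year 1: k_p_x=0.963, q=0.042, term=0.037395
Year 2: k_p_x=0.922554, q=0.029, term=0.023784
A_x = 0.0968


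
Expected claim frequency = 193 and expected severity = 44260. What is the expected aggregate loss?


E[S] = E[N] * E[X]
= 193 * 44260
= 8.5422e+06


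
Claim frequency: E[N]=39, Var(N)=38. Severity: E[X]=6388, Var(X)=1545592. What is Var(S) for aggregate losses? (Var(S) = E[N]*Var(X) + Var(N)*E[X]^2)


Var(S) = E[N]*Var(X) + Var(N)*E[X]^2
= 39*1545592 + 38*6388^2
= 60278088 + 1550648672
= 1.6109e+09


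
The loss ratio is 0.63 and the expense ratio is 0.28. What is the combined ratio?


Combined ratio = loss ratio + expense ratio
= 0.63 + 0.28
= 0.91


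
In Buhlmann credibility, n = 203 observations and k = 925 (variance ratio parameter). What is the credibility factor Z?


Z = n / (n + k)
= 203 / (203 + 925)
= 203 / 1128
= 0.18


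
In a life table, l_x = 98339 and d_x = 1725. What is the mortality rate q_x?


q_x = d_x / l_x
= 1725 / 98339
= 0.0175


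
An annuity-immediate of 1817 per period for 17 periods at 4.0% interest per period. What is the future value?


FV = PMT * ((1+i)^n - 1) / i
= 1817 * ((1.04)^17 - 1) / 0.04
= 1817 * (1.9479 - 1) / 0.04
= 43058.38


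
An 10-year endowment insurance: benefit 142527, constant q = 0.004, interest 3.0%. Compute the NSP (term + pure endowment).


Term component = 4781.1901
Pure endowment = 10_p_x * v^10 * benefit = 0.960712 * 0.744094 * 142527 = 101886.8842
NSP = 106668.0743


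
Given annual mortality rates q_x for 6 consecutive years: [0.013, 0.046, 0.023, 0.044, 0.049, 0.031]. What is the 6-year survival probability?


p_k = 1 - q_k for each year
Survival = product of (1 - q_k)
= 0.987 * 0.954 * 0.977 * 0.956 * 0.951 * 0.969
= 0.8104


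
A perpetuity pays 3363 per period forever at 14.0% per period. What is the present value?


PV = PMT / i
= 3363 / 0.14
= 24021.4286


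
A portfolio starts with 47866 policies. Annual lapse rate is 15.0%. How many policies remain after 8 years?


remaining = initial * (1 - lapse)^years
= 47866 * (1 - 0.15)^8
= 47866 * 0.272491
= 13043.0315


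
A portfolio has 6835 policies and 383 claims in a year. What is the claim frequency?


frequency = claims / policies
= 383 / 6835
= 0.056


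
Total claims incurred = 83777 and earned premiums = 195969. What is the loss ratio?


Loss ratio = claims / premiums
= 83777 / 195969
= 0.4275


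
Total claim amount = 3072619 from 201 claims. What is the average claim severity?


severity = total / number
= 3072619 / 201
= 15286.6617


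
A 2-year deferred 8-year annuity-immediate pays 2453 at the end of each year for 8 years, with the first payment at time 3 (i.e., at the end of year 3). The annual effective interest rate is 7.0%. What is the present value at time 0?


PV at time 2 of the 8-year annuity-immediate:
a_n = 2453 * (1-(1+0.07)^(-8))/0.07 = 14647.5952
Discount back 2 years to time 0:
PV = 14647.5952 * (1+0.07)^(-2)
= 14647.5952 * 0.873439
= 12793.777


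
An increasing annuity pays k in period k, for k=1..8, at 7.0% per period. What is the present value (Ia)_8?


(Ia)_n = sum_{k=1}^{n} k * v^k, v = 1/(1+i)
v = 0.934579
Sum computed term by term:
(Ia)_8 = 24.7602


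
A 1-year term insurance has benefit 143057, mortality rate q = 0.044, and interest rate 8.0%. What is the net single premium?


NSP = benefit * q * v
v = 1/(1+i) = 0.925926
NSP = 143057 * 0.044 * 0.925926
= 5828.2481


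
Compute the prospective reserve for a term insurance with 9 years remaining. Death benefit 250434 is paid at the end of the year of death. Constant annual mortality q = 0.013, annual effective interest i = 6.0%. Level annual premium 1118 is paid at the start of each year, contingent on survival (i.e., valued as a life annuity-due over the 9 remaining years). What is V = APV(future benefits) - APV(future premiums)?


v = 1/(1+i) = 0.943396
APV(future benefits) per unit = sum_{k=0}^{8} k_p_x * q * v^(k+1) = 0.084386
APV(future benefits) = 250434 * 0.084386 = 21133.116
Life annuity-due factor ä_{x:9} = sum_{k=0}^{8} k_p_x * v^k = 6.880702
APV(future premiums) = 1118 * 6.880702 = 7692.625
V = 21133.116 - 7692.625
= 13440.491


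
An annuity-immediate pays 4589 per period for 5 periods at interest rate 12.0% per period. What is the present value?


PV = PMT * (1 - (1+i)^(-n)) / i
= 4589 * (1 - (1+0.12)^(-5)) / 0.12
= 4589 * (1 - 0.567427) / 0.12
= 4589 * 3.604776
= 16542.318


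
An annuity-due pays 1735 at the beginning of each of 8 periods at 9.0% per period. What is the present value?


PV_due = PMT * (1-(1+i)^(-n))/i * (1+i)
PV_immediate = 9602.9112
PV_due = 9602.9112 * 1.09
= 10467.1732


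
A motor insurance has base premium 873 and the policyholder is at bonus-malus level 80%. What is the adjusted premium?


adjusted = base * BM_level / 100
= 873 * 80 / 100
= 873 * 0.8
= 698.4


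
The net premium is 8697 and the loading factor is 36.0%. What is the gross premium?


Gross = net * (1 + loading)
= 8697 * (1 + 0.36)
= 8697 * 1.36
= 11827.92


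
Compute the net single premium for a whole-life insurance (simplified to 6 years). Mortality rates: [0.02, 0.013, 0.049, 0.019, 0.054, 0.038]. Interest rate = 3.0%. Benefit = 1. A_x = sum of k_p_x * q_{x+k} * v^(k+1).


v = 0.970874
Year 0: k_p_x=1.0, q=0.02, term=0.019417
Year 1: k_p_x=0.98, q=0.013, term=0.012009
Year 2: k_p_x=0.96726, q=0.049, term=0.043374
Year 3: k_p_x=0.919864, q=0.019, term=0.015528
Year 4: k_p_x=0.902387, q=0.054, term=0.042034
Year 5: k_p_x=0.853658, q=0.038, term=0.027167
A_x = 0.1595


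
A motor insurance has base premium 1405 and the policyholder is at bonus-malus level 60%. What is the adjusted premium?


adjusted = base * BM_level / 100
= 1405 * 60 / 100
= 1405 * 0.6
= 843.0


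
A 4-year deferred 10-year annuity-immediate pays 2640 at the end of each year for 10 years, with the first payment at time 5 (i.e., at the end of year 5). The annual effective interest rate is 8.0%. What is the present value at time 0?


PV at time 4 of the 10-year annuity-immediate:
a_n = 2640 * (1-(1+0.08)^(-10))/0.08 = 17714.6149
Discount back 4 years to time 0:
PV = 17714.6149 * (1+0.08)^(-4)
= 17714.6149 * 0.73503
= 13020.7708


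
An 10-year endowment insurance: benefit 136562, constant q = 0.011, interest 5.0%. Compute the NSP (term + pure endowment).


Term component = 11090.7978
Pure endowment = 10_p_x * v^10 * benefit = 0.895288 * 0.613913 * 136562 = 75058.4849
NSP = 86149.2827


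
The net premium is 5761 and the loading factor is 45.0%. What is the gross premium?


Gross = net * (1 + loading)
= 5761 * (1 + 0.45)
= 5761 * 1.45
= 8353.45


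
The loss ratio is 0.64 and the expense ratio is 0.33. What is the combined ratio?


Combined ratio = loss ratio + expense ratio
= 0.64 + 0.33
= 0.97


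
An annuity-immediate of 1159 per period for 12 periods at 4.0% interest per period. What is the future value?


FV = PMT * ((1+i)^n - 1) / i
= 1159 * ((1.04)^12 - 1) / 0.04
= 1159 * (1.601032 - 1) / 0.04
= 17414.9085


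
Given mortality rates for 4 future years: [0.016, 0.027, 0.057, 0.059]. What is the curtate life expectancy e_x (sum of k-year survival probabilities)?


e_x = sum_{k=1}^{n} k_p_x
k_p_x values:
  1_p_x = 0.984
  2_p_x = 0.957432
  3_p_x = 0.902858
  4_p_x = 0.84959
e_x = 3.6939


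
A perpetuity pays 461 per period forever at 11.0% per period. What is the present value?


PV = PMT / i
= 461 / 0.11
= 4190.9091


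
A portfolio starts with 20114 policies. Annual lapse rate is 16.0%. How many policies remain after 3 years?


remaining = initial * (1 - lapse)^years
= 20114 * (1 - 0.16)^3
= 20114 * 0.592704
= 11921.6483


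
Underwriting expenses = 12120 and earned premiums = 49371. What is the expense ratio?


Expense ratio = expenses / premiums
= 12120 / 49371
= 0.2455


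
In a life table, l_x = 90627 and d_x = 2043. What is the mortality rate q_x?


q_x = d_x / l_x
= 2043 / 90627
= 0.0225


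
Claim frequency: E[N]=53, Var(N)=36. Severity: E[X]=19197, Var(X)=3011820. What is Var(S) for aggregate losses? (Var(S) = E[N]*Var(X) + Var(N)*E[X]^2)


Var(S) = E[N]*Var(X) + Var(N)*E[X]^2
= 53*3011820 + 36*19197^2
= 159626460 + 13266893124
= 1.3427e+10


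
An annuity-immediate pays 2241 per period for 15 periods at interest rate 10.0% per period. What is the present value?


PV = PMT * (1 - (1+i)^(-n)) / i
= 2241 * (1 - (1+0.1)^(-15)) / 0.1
= 2241 * (1 - 0.239392) / 0.1
= 2241 * 7.60608
= 17045.2242


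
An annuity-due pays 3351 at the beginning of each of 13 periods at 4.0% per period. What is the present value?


PV_due = PMT * (1-(1+i)^(-n))/i * (1+i)
PV_immediate = 33461.9059
PV_due = 33461.9059 * 1.04
= 34800.3822


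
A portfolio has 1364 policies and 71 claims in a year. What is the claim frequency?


frequency = claims / policies
= 71 / 1364
= 0.0521


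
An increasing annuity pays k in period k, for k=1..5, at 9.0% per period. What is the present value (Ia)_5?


(Ia)_n = sum_{k=1}^{n} k * v^k, v = 1/(1+i)
v = 0.917431
Sum computed term by term:
(Ia)_5 = 11.0007


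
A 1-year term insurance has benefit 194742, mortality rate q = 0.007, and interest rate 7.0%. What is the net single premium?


NSP = benefit * q * v
v = 1/(1+i) = 0.934579
NSP = 194742 * 0.007 * 0.934579
= 1274.0131


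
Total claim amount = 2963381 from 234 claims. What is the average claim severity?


severity = total / number
= 2963381 / 234
= 12664.0214


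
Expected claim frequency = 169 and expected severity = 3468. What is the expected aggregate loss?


E[S] = E[N] * E[X]
= 169 * 3468
= 586092


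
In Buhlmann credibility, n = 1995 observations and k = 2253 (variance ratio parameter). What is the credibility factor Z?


Z = n / (n + k)
= 1995 / (1995 + 2253)
= 1995 / 4248
= 0.4696


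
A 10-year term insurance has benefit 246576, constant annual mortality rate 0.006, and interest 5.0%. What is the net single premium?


NSP = benefit * sum_{k=0}^{n-1} k_p_x * q * v^(k+1)
With constant q=0.006, v=0.952381
Sum = 0.045208
NSP = 246576 * 0.045208
= 11147.2452


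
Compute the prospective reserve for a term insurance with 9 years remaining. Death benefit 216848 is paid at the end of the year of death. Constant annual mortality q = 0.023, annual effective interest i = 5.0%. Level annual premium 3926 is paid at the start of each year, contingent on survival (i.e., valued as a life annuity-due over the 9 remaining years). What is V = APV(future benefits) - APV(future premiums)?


v = 1/(1+i) = 0.952381
APV(future benefits) per unit = sum_{k=0}^{8} k_p_x * q * v^(k+1) = 0.150346
APV(future benefits) = 216848 * 0.150346 = 32602.2746
Life annuity-due factor ä_{x:9} = sum_{k=0}^{8} k_p_x * v^k = 6.863631
APV(future premiums) = 3926 * 6.863631 = 26946.6163
V = 32602.2746 - 26946.6163
= 5655.6583


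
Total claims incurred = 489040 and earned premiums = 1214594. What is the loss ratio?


Loss ratio = claims / premiums
= 489040 / 1214594
= 0.4026


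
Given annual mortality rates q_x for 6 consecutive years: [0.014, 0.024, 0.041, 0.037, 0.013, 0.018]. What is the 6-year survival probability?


p_k = 1 - q_k for each year
Survival = product of (1 - q_k)
= 0.986 * 0.976 * 0.959 * 0.963 * 0.987 * 0.982
= 0.8614


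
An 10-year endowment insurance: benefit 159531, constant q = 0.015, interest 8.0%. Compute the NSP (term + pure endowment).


Term component = 15158.2609
Pure endowment = 10_p_x * v^10 * benefit = 0.85973 * 0.463193 * 159531 = 63528.6809
NSP = 78686.9418


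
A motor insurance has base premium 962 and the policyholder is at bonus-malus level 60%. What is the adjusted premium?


adjusted = base * BM_level / 100
= 962 * 60 / 100
= 962 * 0.6
= 577.2


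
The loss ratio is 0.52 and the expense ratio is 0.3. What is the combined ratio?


Combined ratio = loss ratio + expense ratio
= 0.52 + 0.3
= 0.82


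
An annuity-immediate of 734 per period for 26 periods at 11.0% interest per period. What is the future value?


FV = PMT * ((1+i)^n - 1) / i
= 734 * ((1.11)^26 - 1) / 0.11
= 734 * (15.079865 - 1) / 0.11
= 93951.098


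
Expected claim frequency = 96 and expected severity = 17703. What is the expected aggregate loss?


E[S] = E[N] * E[X]
= 96 * 17703
= 1.6995e+06


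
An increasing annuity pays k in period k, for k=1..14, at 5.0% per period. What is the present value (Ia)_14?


(Ia)_n = sum_{k=1}^{n} k * v^k, v = 1/(1+i)
v = 0.952381
Sum computed term by term:
(Ia)_14 = 66.4524


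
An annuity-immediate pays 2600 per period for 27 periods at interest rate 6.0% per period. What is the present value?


PV = PMT * (1 - (1+i)^(-n)) / i
= 2600 * (1 - (1+0.06)^(-27)) / 0.06
= 2600 * (1 - 0.207368) / 0.06
= 2600 * 13.210534
= 34347.3888


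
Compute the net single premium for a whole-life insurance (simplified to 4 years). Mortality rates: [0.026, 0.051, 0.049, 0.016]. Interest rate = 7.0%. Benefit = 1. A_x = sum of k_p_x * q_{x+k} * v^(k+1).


v = 0.934579
Year 0: k_p_x=1.0, q=0.026, term=0.024299
Year 1: k_p_x=0.974, q=0.051, term=0.043387
Year 2: k_p_x=0.924326, q=0.049, term=0.036972
Year 3: k_p_x=0.879034, q=0.016, term=0.01073
A_x = 0.1154


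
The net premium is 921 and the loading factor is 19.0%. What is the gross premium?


Gross = net * (1 + loading)
= 921 * (1 + 0.19)
= 921 * 1.19
= 1095.99


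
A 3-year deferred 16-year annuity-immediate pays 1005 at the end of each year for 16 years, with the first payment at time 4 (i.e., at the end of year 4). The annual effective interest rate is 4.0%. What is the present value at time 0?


PV at time 3 of the 16-year annuity-immediate:
a_n = 1005 * (1-(1+0.04)^(-16))/0.04 = 11710.5571
Discount back 3 years to time 0:
PV = 11710.5571 * (1+0.04)^(-3)
= 11710.5571 * 0.888996
= 10410.6426


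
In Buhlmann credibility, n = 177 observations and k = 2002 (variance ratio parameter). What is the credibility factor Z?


Z = n / (n + k)
= 177 / (177 + 2002)
= 177 / 2179
= 0.0812


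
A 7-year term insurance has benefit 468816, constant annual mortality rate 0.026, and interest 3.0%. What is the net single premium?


NSP = benefit * sum_{k=0}^{n-1} k_p_x * q * v^(k+1)
With constant q=0.026, v=0.970874
Sum = 0.150352
NSP = 468816 * 0.150352
= 70487.5968


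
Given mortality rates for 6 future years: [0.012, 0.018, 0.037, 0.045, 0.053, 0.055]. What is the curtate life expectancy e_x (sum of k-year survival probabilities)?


e_x = sum_{k=1}^{n} k_p_x
k_p_x values:
  1_p_x = 0.988
  2_p_x = 0.970216
  3_p_x = 0.934318
  4_p_x = 0.892274
  5_p_x = 0.844983
  6_p_x = 0.798509
e_x = 5.4283


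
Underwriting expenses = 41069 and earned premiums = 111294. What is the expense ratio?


Expense ratio = expenses / premiums
= 41069 / 111294
= 0.369


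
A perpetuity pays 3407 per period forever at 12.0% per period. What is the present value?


PV = PMT / i
= 3407 / 0.12
= 28391.6667


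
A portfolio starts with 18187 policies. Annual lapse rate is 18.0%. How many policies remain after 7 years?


remaining = initial * (1 - lapse)^years
= 18187 * (1 - 0.18)^7
= 18187 * 0.249285
= 4533.7549


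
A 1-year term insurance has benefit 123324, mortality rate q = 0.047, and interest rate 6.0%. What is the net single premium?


NSP = benefit * q * v
v = 1/(1+i) = 0.943396
NSP = 123324 * 0.047 * 0.943396
= 5468.1396


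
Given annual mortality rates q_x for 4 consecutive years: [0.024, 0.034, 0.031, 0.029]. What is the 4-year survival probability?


p_k = 1 - q_k for each year
Survival = product of (1 - q_k)
= 0.976 * 0.966 * 0.969 * 0.971
= 0.8871


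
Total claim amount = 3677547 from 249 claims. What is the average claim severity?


severity = total / number
= 3677547 / 249
= 14769.2651


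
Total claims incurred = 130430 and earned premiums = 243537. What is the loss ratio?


Loss ratio = claims / premiums
= 130430 / 243537
= 0.5356


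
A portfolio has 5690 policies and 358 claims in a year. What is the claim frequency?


frequency = claims / policies
= 358 / 5690
= 0.0629


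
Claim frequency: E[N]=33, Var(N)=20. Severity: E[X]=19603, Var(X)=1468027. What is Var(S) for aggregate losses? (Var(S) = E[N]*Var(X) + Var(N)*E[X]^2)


Var(S) = E[N]*Var(X) + Var(N)*E[X]^2
= 33*1468027 + 20*19603^2
= 48444891 + 7685552180
= 7.7340e+09


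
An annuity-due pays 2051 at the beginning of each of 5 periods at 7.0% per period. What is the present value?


PV_due = PMT * (1-(1+i)^(-n))/i * (1+i)
PV_immediate = 8409.5049
PV_due = 8409.5049 * 1.07
= 8998.1703


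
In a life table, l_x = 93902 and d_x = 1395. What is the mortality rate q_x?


q_x = d_x / l_x
= 1395 / 93902
= 0.0149


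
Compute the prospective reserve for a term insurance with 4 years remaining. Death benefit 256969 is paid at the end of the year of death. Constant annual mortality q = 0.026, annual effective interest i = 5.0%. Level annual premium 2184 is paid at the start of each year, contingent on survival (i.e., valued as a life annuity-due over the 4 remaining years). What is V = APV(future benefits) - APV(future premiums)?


v = 1/(1+i) = 0.952381
APV(future benefits) per unit = sum_{k=0}^{3} k_p_x * q * v^(k+1) = 0.088803
APV(future benefits) = 256969 * 0.088803 = 22819.7205
Life annuity-due factor ä_{x:4} = sum_{k=0}^{3} k_p_x * v^k = 3.586291
APV(future premiums) = 2184 * 3.586291 = 7832.4597
V = 22819.7205 - 7832.4597
= 14987.2608


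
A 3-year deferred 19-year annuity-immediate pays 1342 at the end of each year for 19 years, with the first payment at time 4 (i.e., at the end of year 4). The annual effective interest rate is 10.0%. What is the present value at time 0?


PV at time 3 of the 19-year annuity-immediate:
a_n = 1342 * (1-(1+0.1)^(-19))/0.1 = 11225.7228
Discount back 3 years to time 0:
PV = 11225.7228 * (1+0.1)^(-3)
= 11225.7228 * 0.751315
= 8434.0517


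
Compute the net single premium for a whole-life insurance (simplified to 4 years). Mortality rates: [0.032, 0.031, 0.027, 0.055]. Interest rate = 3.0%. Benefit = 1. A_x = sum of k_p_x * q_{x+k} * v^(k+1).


v = 0.970874
Year 0: k_p_x=1.0, q=0.032, term=0.031068
Year 1: k_p_x=0.968, q=0.031, term=0.028285
Year 2: k_p_x=0.937992, q=0.027, term=0.023177
Year 3: k_p_x=0.912666, q=0.055, term=0.044599
A_x = 0.1271


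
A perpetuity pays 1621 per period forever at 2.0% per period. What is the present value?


PV = PMT / i
= 1621 / 0.02
= 81050.0


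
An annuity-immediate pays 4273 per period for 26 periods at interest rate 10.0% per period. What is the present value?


PV = PMT * (1 - (1+i)^(-n)) / i
= 4273 * (1 - (1+0.1)^(-26)) / 0.1
= 4273 * (1 - 0.083905) / 0.1
= 4273 * 9.160945
= 39144.72


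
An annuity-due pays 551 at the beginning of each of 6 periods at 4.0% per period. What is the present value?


PV_due = PMT * (1-(1+i)^(-n))/i * (1+i)
PV_immediate = 2888.4174
PV_due = 2888.4174 * 1.04
= 3003.9541


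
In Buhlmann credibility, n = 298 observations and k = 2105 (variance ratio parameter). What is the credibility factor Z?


Z = n / (n + k)
= 298 / (298 + 2105)
= 298 / 2403
= 0.124


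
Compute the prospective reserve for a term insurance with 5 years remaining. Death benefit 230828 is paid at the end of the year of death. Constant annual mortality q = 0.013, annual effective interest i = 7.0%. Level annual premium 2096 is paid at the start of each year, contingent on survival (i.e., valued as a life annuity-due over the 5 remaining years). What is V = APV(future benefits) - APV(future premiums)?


v = 1/(1+i) = 0.934579
APV(future benefits) per unit = sum_{k=0}^{4} k_p_x * q * v^(k+1) = 0.052026
APV(future benefits) = 230828 * 0.052026 = 12009.1493
Life annuity-due factor ä_{x:5} = sum_{k=0}^{4} k_p_x * v^k = 4.282173
APV(future premiums) = 2096 * 4.282173 = 8975.434
V = 12009.1493 - 8975.434
= 3033.7153


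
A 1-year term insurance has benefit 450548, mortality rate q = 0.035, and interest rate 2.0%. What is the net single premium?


NSP = benefit * q * v
v = 1/(1+i) = 0.980392
NSP = 450548 * 0.035 * 0.980392
= 15459.9804


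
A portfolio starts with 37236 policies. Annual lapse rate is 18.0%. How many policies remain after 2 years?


remaining = initial * (1 - lapse)^years
= 37236 * (1 - 0.18)^2
= 37236 * 0.6724
= 25037.4864


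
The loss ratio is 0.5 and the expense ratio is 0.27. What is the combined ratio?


Combined ratio = loss ratio + expense ratio
= 0.5 + 0.27
= 0.77
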